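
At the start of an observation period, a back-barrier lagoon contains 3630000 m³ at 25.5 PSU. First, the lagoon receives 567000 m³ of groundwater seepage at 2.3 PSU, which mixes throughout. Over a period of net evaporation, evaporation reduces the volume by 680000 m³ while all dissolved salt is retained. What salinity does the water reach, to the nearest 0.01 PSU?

26.69 PSU

After mixing: salt = 3,630,000×25.5 + 567,000×2.3 = 93,869,100; volume = 4,197,000 m³
After evaporation: salt unchanged = 93,869,100; volume = 4,197,000 − 680,000 = 3,517,000 m³
S = 93,869,100 / 3,517,000 = 26.6901 PSU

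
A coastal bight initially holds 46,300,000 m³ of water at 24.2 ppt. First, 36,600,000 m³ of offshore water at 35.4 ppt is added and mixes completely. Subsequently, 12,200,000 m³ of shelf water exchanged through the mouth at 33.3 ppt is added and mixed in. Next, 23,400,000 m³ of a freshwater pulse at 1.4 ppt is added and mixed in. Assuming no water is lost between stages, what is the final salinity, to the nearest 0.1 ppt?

By conservation of dissolved salt,
Initial salt = 46,300,000×24.2 = 1,120,460,000
After stage 1: salt = 1,120,460,000 + 36,600,000×35.4 = 2,416,100,000; volume = 82,900,000 m³; S = 29.145 ppt
After stage 2: salt = 2,416,100,000 + 12,200,000×33.3 = 2,822,360,000; volume = 95,100,000 m³; S = 29.678 ppt
After stage 3: salt = 2,822,360,000 + 23,400,000×1.4 = 2,855,120,000; volume = 118,500,000 m³
S = 2,855,120,000 / 118,500,000 = 24.0938 ppt

24.1 ppt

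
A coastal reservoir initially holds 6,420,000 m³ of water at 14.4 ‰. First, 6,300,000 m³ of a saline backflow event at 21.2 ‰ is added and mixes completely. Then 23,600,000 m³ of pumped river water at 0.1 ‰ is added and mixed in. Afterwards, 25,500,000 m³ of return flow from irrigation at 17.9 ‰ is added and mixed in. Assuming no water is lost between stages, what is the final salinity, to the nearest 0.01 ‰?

Weighted by volume,
Initial salt = 6,420,000×14.4 = 92,448,000
After stage 1: salt = 92,448,000 + 6,300,000×21.2 = 226,008,000; volume = 12,720,000 m³; S = 17.768 ‰
After stage 2: salt = 226,008,000 + 23,600,000×0.1 = 228,368,000; volume = 36,320,000 m³; S = 6.288 ‰
After stage 3: salt = 228,368,000 + 25,500,000×17.9 = 684,818,000; volume = 61,820,000 m³
S = 684,818,000 / 61,820,000 = 11.0776 ‰

11.08 ‰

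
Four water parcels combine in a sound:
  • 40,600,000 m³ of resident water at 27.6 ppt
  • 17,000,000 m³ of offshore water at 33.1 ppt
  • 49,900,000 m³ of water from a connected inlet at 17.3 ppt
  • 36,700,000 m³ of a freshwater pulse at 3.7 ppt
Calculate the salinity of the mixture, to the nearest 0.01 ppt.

Weighted by volume,
salt = 40,600,000×27.6 + 17,000,000×33.1 + 49,900,000×17.3 + 36,700,000×3.7 = 1,120,560,000 + 562,700,000 + 863,270,000 + 135,790,000 = 2,682,320,000
volume = 40,600,000 + 17,000,000 + 49,900,000 + 36,700,000 = 144,200,000 m³
S = 2,682,320,000 / 144,200,000 = 18.6014 ppt

18.60 ppt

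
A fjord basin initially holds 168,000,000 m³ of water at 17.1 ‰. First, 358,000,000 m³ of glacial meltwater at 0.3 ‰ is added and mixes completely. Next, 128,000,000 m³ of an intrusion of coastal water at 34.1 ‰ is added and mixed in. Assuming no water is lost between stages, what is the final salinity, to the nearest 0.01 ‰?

11.23 ‰

By conservation of dissolved salt,
Initial salt = 168,000,000×17.1 = 2,872,800,000
After stage 1: salt = 2,872,800,000 + 358,000,000×0.3 = 2,980,200,000; volume = 526,000,000 m³; S = 5.666 ‰
After stage 2: salt = 2,980,200,000 + 128,000,000×34.1 = 7,345,000,000; volume = 654,000,000 m³
S = 7,345,000,000 / 654,000,000 = 11.2309 ‰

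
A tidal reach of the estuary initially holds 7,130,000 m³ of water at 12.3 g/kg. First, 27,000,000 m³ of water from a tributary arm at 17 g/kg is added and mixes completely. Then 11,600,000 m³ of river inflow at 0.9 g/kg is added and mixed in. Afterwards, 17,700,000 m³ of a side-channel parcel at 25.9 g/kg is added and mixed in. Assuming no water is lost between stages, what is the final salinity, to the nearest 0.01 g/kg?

16.01 g/kg

Salt balance:
Initial salt = 7,130,000×12.3 = 87,699,000
After stage 1: salt = 87,699,000 + 27,000,000×17 = 546,699,000; volume = 34,130,000 m³; S = 16.018 g/kg
After stage 2: salt = 546,699,000 + 11,600,000×0.9 = 557,139,000; volume = 45,730,000 m³; S = 12.183 g/kg
After stage 3: salt = 557,139,000 + 17,700,000×25.9 = 1,015,569,000; volume = 63,430,000 m³
S = 1,015,569,000 / 63,430,000 = 16.0109 g/kg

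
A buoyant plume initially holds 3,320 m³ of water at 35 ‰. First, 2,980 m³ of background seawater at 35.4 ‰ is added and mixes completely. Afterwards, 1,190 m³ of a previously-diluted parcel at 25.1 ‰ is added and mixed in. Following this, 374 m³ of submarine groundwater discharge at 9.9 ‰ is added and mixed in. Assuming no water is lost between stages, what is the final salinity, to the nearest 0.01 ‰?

32.46 ‰

Weighted by volume,
Initial salt = 3,320×35 = 116,200
After stage 1: salt = 116,200 + 2,980×35.4 = 221,692; volume = 6,300 m³; S = 35.189 ‰
After stage 2: salt = 221,692 + 1,190×25.1 = 251,561; volume = 7,490 m³; S = 33.586 ‰
After stage 3: salt = 251,561 + 374×9.9 = 255,263.6; volume = 7,864 m³
S = 255,263.6 / 7,864 = 32.4598 ‰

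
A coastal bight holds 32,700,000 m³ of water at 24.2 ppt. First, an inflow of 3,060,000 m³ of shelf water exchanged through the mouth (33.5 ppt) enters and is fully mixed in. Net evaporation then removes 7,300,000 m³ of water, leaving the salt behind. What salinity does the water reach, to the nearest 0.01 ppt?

31.41 ppt

After mixing: salt = 32,700,000×24.2 + 3,060,000×33.5 = 893,850,000; volume = 35,760,000 m³
After evaporation: salt unchanged = 893,850,000; volume = 35,760,000 − 7,300,000 = 28,460,000 m³
S = 893,850,000 / 28,460,000 = 31.4072 ppt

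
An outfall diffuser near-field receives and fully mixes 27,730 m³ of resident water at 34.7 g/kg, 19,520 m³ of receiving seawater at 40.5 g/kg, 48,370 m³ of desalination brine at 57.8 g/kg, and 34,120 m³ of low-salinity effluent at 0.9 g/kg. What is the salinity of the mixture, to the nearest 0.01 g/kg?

35.30 g/kg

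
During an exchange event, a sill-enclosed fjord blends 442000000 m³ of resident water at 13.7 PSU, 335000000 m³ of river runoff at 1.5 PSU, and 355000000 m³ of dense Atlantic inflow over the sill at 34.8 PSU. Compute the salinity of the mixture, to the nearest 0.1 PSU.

16.7 PSU

Mass of salt is conserved:
salt = 442,000,000×13.7 + 335,000,000×1.5 + 355,000,000×34.8 = 6,055,400,000 + 502,500,000 + 12,354,000,000 = 18,911,900,000
volume = 442,000,000 + 335,000,000 + 355,000,000 = 1,132,000,000 m³
S = 18,911,900,000 / 1,132,000,000 = 16.707 PSU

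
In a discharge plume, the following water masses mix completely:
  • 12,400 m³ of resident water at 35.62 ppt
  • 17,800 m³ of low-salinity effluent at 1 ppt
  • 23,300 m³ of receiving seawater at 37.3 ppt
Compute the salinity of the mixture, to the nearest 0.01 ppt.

Conserving salt mass:
salt = 12,400×35.62 + 17,800×1 + 23,300×37.3 = 441,688 + 17,800 + 869,090 = 1,328,578
volume = 12,400 + 17,800 + 23,300 = 53,500 m³
S = 1,328,578 / 53,500 = 24.8332 ppt

24.83 ppt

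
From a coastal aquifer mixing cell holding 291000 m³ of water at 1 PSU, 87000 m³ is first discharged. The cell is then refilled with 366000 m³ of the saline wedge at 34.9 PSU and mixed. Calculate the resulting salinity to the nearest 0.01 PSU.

22.77 PSU

Remaining after removal: 204,000 m³ at 1 PSU (salt = 204,000)
After addition: salt = 204,000 + 366,000×34.9 = 12,977,400; volume = 570,000 m³
S = 12,977,400 / 570,000 = 22.7674 PSU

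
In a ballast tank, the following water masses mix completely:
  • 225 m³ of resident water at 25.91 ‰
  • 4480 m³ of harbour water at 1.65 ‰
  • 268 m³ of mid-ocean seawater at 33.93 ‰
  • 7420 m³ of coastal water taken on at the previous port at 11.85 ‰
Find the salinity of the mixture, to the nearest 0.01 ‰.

8.90 ‰

Mass of salt is conserved:
salt = 225×25.91 + 4,480×1.65 + 268×33.93 + 7,420×11.85 = 5,829.75 + 7,392 + 9,093.24 + 87,927 = 110,241.99
volume = 225 + 4,480 + 268 + 7,420 = 12,393 m³
S = 110,241.99 / 12,393 = 8.8955 ‰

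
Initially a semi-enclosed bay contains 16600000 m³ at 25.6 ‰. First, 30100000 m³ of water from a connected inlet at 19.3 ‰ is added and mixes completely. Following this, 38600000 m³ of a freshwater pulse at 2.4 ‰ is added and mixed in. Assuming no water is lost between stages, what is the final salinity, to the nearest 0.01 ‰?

Total salt / total volume:
Initial salt = 16,600,000×25.6 = 424,960,000
After stage 1: salt = 424,960,000 + 30,100,000×19.3 = 1,005,890,000; volume = 46,700,000 m³; S = 21.539 ‰
After stage 2: salt = 1,005,890,000 + 38,600,000×2.4 = 1,098,530,000; volume = 85,300,000 m³
S = 1,098,530,000 / 85,300,000 = 12.8784 ‰

12.88 ‰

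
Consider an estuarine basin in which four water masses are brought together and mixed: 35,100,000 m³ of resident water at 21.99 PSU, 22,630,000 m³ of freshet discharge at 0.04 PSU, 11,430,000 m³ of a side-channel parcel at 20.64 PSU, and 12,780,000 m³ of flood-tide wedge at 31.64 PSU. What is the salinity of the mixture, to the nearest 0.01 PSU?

17.24 PSU

Mass of salt is conserved:
salt = 35,100,000×21.99 + 22,630,000×0.04 + 11,430,000×20.64 + 12,780,000×31.64 = 771,849,000 + 905,200 + 235,915,200 + 404,359,200 = 1,413,028,600
volume = 35,100,000 + 22,630,000 + 11,430,000 + 12,780,000 = 81,940,000 m³
S = 1,413,028,600 / 81,940,000 = 17.2447 PSU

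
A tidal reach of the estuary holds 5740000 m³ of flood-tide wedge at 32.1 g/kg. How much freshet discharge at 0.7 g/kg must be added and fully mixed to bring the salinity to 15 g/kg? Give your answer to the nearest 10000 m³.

6860000 m³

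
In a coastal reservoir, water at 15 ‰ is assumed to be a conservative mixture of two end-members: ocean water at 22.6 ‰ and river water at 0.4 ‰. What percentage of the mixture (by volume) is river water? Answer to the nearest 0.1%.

34.2%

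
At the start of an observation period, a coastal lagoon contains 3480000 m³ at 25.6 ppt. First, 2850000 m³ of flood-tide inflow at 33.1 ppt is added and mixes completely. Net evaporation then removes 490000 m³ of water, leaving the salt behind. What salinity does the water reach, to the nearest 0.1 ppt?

After mixing: salt = 3,480,000×25.6 + 2,850,000×33.1 = 183,423,000; volume = 6,330,000 m³
After evaporation: salt unchanged = 183,423,000; volume = 6,330,000 − 490,000 = 5,840,000 m³
S = 183,423,000 / 5,840,000 = 31.408 ppt

31.4 ppt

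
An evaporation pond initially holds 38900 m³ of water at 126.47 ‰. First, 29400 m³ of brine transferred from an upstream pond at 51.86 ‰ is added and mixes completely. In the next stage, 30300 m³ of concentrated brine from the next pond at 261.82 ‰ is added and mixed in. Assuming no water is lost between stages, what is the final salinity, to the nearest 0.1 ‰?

145.8 ‰

Conserving salt mass:
Initial salt = 38,900×126.47 = 4,919,683
After stage 1: salt = 4,919,683 + 29,400×51.86 = 6,444,367; volume = 68,300 m³; S = 94.354 ‰
After stage 2: salt = 6,444,367 + 30,300×261.82 = 14,377,513; volume = 98,600 m³
S = 14,377,513 / 98,600 = 145.8166 ‰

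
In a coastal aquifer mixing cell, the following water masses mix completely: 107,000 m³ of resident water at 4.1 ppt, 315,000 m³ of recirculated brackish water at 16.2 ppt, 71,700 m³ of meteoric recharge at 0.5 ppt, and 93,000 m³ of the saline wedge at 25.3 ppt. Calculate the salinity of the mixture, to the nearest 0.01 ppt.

13.52 ppt

Salt balance:
salt = 107,000×4.1 + 315,000×16.2 + 71,700×0.5 + 93,000×25.3 = 438,700 + 5,103,000 + 35,850 + 2,352,900 = 7,930,450
volume = 107,000 + 315,000 + 71,700 + 93,000 = 586,700 m³
S = 7,930,450 / 586,700 = 13.517 ppt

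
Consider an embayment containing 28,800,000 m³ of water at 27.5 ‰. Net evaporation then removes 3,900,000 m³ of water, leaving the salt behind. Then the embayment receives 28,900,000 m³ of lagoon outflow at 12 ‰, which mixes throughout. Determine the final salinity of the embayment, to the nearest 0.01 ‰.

21.17 ‰

After evaporation: salt = 28,800,000×27.5 = 792,000,000; volume = 28,800,000 − 3,900,000 = 24,900,000 m³
After mixing: salt = 792,000,000 + 28,900,000×12 = 1,138,800,000; volume = 24,900,000 + 28,900,000 = 53,800,000 m³
S = 1,138,800,000 / 53,800,000 = 21.1673 ‰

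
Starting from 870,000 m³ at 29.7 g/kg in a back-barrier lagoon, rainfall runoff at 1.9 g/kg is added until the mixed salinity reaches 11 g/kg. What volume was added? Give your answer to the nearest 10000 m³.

1790000 m³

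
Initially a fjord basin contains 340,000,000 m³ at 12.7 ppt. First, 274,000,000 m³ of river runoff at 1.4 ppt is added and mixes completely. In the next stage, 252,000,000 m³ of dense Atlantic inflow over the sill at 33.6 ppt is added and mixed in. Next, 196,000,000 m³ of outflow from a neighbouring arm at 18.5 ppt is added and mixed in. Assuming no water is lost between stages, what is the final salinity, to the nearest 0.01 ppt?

Weighted by volume,
Initial salt = 340,000,000×12.7 = 4,318,000,000
After stage 1: salt = 4,318,000,000 + 274,000,000×1.4 = 4,701,600,000; volume = 614,000,000 m³; S = 7.657 ppt
After stage 2: salt = 4,701,600,000 + 252,000,000×33.6 = 13,168,800,000; volume = 866,000,000 m³; S = 15.206 ppt
After stage 3: salt = 13,168,800,000 + 196,000,000×18.5 = 16,794,800,000; volume = 1,062,000,000 m³
S = 16,794,800,000 / 1,062,000,000 = 15.8143 ppt

15.81 ppt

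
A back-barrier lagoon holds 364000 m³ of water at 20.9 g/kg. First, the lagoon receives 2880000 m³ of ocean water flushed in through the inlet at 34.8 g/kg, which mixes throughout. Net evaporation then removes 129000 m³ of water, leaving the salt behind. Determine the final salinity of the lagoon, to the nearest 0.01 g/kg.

34.62 g/kg

After mixing: salt = 364,000×20.9 + 2,880,000×34.8 = 107,831,600; volume = 3,244,000 m³
After evaporation: salt unchanged = 107,831,600; volume = 3,244,000 − 129,000 = 3,115,000 m³
S = 107,831,600 / 3,115,000 = 34.6169 g/kg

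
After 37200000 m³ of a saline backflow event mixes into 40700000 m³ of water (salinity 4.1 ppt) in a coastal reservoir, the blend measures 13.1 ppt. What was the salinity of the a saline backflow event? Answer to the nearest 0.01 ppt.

22.95 ppt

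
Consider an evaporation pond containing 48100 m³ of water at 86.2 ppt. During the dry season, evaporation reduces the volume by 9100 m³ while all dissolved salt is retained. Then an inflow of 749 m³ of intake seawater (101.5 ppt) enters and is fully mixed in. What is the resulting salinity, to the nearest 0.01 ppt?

106.22 ppt

After evaporation: salt = 48,100×86.2 = 4,146,220; volume = 48,100 − 9,100 = 39,000 m³
After mixing: salt = 4,146,220 + 749×101.5 = 4,222,243.5; volume = 39,000 + 749 = 39,749 m³
S = 4,222,243.5 / 39,749 = 106.2226 ppt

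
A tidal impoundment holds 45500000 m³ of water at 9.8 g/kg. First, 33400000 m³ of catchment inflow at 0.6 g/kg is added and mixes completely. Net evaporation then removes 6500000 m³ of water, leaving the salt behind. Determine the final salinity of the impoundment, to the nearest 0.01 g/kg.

6.44 g/kg

After mixing: salt = 45,500,000×9.8 + 33,400,000×0.6 = 465,940,000; volume = 78,900,000 m³
After evaporation: salt unchanged = 465,940,000; volume = 78,900,000 − 6,500,000 = 72,400,000 m³
S = 465,940,000 / 72,400,000 = 6.4356 g/kg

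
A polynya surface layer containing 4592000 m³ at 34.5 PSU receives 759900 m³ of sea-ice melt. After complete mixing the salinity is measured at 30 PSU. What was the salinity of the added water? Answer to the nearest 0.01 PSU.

2.81 PSU

Salt balance: 4,592,000×34.5 + 759,900×S = 5,351,900×30
158,424,000 + 759,900·S = 160,557,000
S = (160,557,000 − 158,424,000) / 759,900 = 2.8069 PSU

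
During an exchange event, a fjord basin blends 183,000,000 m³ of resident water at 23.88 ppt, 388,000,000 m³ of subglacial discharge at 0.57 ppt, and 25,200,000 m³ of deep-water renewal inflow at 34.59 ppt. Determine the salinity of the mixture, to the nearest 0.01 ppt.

9.16 ppt

Weighted by volume,
salt = 183,000,000×23.88 + 388,000,000×0.57 + 25,200,000×34.59 = 4,370,040,000 + 221,160,000 + 871,668,000 = 5,462,868,000
volume = 183,000,000 + 388,000,000 + 25,200,000 = 596,200,000 m³
S = 5,462,868,000 / 596,200,000 = 9.1628 ppt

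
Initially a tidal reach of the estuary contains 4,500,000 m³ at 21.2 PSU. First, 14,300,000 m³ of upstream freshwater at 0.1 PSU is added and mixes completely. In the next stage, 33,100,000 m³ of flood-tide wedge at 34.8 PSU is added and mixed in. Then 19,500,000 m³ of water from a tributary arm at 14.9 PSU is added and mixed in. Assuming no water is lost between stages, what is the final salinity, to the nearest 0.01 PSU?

21.56 PSU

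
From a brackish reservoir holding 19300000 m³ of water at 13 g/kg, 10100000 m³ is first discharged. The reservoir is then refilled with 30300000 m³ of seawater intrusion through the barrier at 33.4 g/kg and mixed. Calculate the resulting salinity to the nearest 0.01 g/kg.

28.65 g/kg

Remaining after removal: 9,200,000 m³ at 13 g/kg (salt = 119,600,000)
After addition: salt = 119,600,000 + 30,300,000×33.4 = 1,131,620,000; volume = 39,500,000 m³
S = 1,131,620,000 / 39,500,000 = 28.6486 g/kg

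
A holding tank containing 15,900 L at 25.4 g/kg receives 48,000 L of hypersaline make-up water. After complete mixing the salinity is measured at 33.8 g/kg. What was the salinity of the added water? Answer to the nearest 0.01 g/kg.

Salt balance: 15,900×25.4 + 48,000×S = 63,900×33.8
403,860 + 48,000·S = 2,159,820
S = (2,159,820 − 403,860) / 48,000 = 36.5825 g/kg

36.58 g/kg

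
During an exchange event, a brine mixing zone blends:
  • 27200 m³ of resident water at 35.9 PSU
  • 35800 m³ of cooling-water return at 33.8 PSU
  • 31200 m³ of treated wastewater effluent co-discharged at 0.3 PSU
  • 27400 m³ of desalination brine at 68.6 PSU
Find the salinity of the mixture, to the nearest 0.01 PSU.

33.52 PSU

By conservation of dissolved salt,
salt = 27,200×35.9 + 35,800×33.8 + 31,200×0.3 + 27,400×68.6 = 976,480 + 1,210,040 + 9,360 + 1,879,640 = 4,075,520
volume = 27,200 + 35,800 + 31,200 + 27,400 = 121,600 m³
S = 4,075,520 / 121,600 = 33.5158 PSU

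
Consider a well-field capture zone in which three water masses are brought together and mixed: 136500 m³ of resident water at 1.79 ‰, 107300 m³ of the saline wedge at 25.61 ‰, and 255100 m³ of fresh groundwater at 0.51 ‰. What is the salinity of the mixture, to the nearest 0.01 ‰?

Conserving salt mass:
salt = 136,500×1.79 + 107,300×25.61 + 255,100×0.51 = 244,335 + 2,747,953 + 130,101 = 3,122,389
volume = 136,500 + 107,300 + 255,100 = 498,900 m³
S = 3,122,389 / 498,900 = 6.2585 ‰

6.26 ‰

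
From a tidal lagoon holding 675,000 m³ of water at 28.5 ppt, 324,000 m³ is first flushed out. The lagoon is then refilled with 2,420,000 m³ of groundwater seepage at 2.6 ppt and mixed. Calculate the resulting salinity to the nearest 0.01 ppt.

Remaining after removal: 351,000 m³ at 28.5 ppt (salt = 10,003,500)
After addition: salt = 10,003,500 + 2,420,000×2.6 = 16,295,500; volume = 2,771,000 m³
S = 16,295,500 / 2,771,000 = 5.8807 ppt

5.88 ppt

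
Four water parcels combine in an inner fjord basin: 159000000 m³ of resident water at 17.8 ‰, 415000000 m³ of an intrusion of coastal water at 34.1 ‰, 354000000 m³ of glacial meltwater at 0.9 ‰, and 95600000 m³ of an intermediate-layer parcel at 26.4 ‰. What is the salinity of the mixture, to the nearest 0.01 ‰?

Salt balance:
salt = 159,000,000×17.8 + 415,000,000×34.1 + 354,000,000×0.9 + 95,600,000×26.4 = 2,830,200,000 + 14,151,500,000 + 318,600,000 + 2,523,840,000 = 19,824,140,000
volume = 159,000,000 + 415,000,000 + 354,000,000 + 95,600,000 = 1,023,600,000 m³
S = 19,824,140,000 / 1,023,600,000 = 19.3671 ‰

19.37 ‰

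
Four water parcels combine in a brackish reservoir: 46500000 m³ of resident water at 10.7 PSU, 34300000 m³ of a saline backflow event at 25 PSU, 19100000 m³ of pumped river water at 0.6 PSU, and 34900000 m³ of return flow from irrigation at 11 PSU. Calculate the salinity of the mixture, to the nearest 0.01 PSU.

12.99 PSU

Salt balance:
salt = 46,500,000×10.7 + 34,300,000×25 + 19,100,000×0.6 + 34,900,000×11 = 497,550,000 + 857,500,000 + 11,460,000 + 383,900,000 = 1,750,410,000
volume = 46,500,000 + 34,300,000 + 19,100,000 + 34,900,000 = 134,800,000 m³
S = 1,750,410,000 / 134,800,000 = 12.9852 PSU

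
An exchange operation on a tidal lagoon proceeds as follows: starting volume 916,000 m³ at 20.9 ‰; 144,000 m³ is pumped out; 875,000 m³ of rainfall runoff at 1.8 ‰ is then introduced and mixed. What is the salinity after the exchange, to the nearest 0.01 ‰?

10.75 ‰

Remaining after removal: 772,000 m³ at 20.9 ‰ (salt = 16,134,800)
After addition: salt = 16,134,800 + 875,000×1.8 = 17,709,800; volume = 1,647,000 m³
S = 17,709,800 / 1,647,000 = 10.7528 ‰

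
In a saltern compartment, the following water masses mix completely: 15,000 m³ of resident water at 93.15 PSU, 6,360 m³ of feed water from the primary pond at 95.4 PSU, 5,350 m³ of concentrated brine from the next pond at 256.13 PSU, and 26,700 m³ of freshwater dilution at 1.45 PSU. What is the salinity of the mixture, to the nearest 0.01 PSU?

63.90 PSU

Salt balance:
salt = 15,000×93.15 + 6,360×95.4 + 5,350×256.13 + 26,700×1.45 = 1,397,250 + 606,744 + 1,370,295.5 + 38,715 = 3,413,004.5
volume = 15,000 + 6,360 + 5,350 + 26,700 = 53,410 m³
S = 3,413,004.5 / 53,410 = 63.902 PSU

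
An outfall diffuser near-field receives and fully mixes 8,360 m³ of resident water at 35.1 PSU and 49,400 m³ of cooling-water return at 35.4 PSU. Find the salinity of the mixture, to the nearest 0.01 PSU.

Weighted by volume,
salt = 8,360×35.1 + 49,400×35.4 = 293,436 + 1,748,760 = 2,042,196
volume = 8,360 + 49,400 = 57,760 m³
S = 2,042,196 / 57,760 = 35.3566 PSU

35.36 PSU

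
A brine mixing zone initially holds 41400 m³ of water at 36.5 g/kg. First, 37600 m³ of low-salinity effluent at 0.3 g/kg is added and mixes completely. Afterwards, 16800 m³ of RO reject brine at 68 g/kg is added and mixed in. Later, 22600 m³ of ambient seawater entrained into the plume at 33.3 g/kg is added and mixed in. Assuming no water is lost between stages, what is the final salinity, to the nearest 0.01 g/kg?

Total salt / total volume:
Initial salt = 41,400×36.5 = 1,511,100
After stage 1: salt = 1,511,100 + 37,600×0.3 = 1,522,380; volume = 79,000 m³; S = 19.271 g/kg
After stage 2: salt = 1,522,380 + 16,800×68 = 2,664,780; volume = 95,800 m³; S = 27.816 g/kg
After stage 3: salt = 2,664,780 + 22,600×33.3 = 3,417,360; volume = 118,400 m³
S = 3,417,360 / 118,400 = 28.8628 g/kg

28.86 g/kg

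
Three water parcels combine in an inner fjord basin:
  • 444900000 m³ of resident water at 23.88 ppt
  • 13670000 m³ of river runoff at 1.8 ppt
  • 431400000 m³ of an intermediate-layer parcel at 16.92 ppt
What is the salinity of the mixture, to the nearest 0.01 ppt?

20.17 ppt

Mass of salt is conserved:
salt = 444,900,000×23.88 + 13,670,000×1.8 + 431,400,000×16.92 = 10,624,212,000 + 24,606,000 + 7,299,288,000 = 17,948,106,000
volume = 444,900,000 + 13,670,000 + 431,400,000 = 889,970,000 m³
S = 17,948,106,000 / 889,970,000 = 20.1671 ppt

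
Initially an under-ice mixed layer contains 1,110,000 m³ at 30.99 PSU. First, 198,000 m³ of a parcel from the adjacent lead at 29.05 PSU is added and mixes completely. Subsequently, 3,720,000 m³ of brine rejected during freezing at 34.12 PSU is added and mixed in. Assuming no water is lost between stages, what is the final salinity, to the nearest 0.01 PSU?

Salt balance:
Initial salt = 1,110,000×30.99 = 34,398,900
After stage 1: salt = 34,398,900 + 198,000×29.05 = 40,150,800; volume = 1,308,000 m³; S = 30.696 PSU
After stage 2: salt = 40,150,800 + 3,720,000×34.12 = 167,077,200; volume = 5,028,000 m³
S = 167,077,200 / 5,028,000 = 33.2294 PSU

33.23 PSU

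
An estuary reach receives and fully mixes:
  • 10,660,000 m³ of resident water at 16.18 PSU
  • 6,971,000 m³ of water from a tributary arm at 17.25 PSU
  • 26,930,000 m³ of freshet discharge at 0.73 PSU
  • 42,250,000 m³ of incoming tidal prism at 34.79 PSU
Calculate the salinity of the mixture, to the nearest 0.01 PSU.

20.53 PSU

Conserving salt mass:
salt = 10,660,000×16.18 + 6,971,000×17.25 + 26,930,000×0.73 + 42,250,000×34.79 = 172,478,800 + 120,249,750 + 19,658,900 + 1,469,877,500 = 1,782,264,950
volume = 10,660,000 + 6,971,000 + 26,930,000 + 42,250,000 = 86,811,000 m³
S = 1,782,264,950 / 86,811,000 = 20.5304 PSU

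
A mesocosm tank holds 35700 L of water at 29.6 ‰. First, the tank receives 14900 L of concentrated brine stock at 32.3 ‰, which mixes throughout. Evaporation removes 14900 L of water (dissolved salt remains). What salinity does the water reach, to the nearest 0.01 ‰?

43.08 ‰

After mixing: salt = 35,700×29.6 + 14,900×32.3 = 1,537,990; volume = 50,600 L
After evaporation: salt unchanged = 1,537,990; volume = 50,600 − 14,900 = 35,700 L
S = 1,537,990 / 35,700 = 43.081 ‰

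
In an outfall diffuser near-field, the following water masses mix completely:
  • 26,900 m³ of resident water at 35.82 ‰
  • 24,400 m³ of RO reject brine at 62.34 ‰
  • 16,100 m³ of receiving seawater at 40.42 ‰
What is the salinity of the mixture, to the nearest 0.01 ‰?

46.52 ‰

Total salt / total volume:
salt = 26,900×35.82 + 24,400×62.34 + 16,100×40.42 = 963,558 + 1,521,096 + 650,762 = 3,135,416
volume = 26,900 + 24,400 + 16,100 = 67,400 m³
S = 3,135,416 / 67,400 = 46.5195 ‰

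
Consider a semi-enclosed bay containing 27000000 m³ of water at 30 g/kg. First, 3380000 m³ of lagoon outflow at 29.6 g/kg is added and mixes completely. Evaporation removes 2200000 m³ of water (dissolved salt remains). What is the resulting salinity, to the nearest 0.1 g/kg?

After mixing: salt = 27,000,000×30 + 3,380,000×29.6 = 910,048,000; volume = 30,380,000 m³
After evaporation: salt unchanged = 910,048,000; volume = 30,380,000 − 2,200,000 = 28,180,000 m³
S = 910,048,000 / 28,180,000 = 32.2941 g/kg

32.3 g/kg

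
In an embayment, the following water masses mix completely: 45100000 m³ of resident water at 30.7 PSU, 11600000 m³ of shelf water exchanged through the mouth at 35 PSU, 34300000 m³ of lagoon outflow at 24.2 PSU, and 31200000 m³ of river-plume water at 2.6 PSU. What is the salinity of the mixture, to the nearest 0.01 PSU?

22.11 PSU

Total salt / total volume:
salt = 45,100,000×30.7 + 11,600,000×35 + 34,300,000×24.2 + 31,200,000×2.6 = 1,384,570,000 + 406,000,000 + 830,060,000 + 81,120,000 = 2,701,750,000
volume = 45,100,000 + 11,600,000 + 34,300,000 + 31,200,000 = 122,200,000 m³
S = 2,701,750,000 / 122,200,000 = 22.1092 PSU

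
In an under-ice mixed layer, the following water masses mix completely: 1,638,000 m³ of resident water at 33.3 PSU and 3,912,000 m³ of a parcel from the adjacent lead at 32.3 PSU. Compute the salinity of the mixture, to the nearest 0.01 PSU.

Salt balance:
salt = 1,638,000×33.3 + 3,912,000×32.3 = 54,545,400 + 126,357,600 = 180,903,000
volume = 1,638,000 + 3,912,000 = 5,550,000 m³
S = 180,903,000 / 5,550,000 = 32.5951 PSU

32.60 PSU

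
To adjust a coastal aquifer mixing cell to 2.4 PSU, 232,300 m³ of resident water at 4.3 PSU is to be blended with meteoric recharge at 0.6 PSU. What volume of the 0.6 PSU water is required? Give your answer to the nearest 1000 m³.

Salt balance: 232,300×4.3 + V×0.6 = (232,300+V)×2.4
998,890 + 0.6V = 557,520 + 2.4V
441,370 = 1.8V
V = 245,205.56 m³

245000 m³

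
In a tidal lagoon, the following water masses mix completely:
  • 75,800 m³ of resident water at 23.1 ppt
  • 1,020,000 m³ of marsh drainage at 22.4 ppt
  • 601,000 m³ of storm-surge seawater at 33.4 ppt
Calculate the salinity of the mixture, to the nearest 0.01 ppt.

26.33 ppt

Weighted by volume,
salt = 75,800×23.1 + 1,020,000×22.4 + 601,000×33.4 = 1,750,980 + 22,848,000 + 20,073,400 = 44,672,380
volume = 75,800 + 1,020,000 + 601,000 = 1,696,800 m³
S = 44,672,380 / 1,696,800 = 26.3274 ppt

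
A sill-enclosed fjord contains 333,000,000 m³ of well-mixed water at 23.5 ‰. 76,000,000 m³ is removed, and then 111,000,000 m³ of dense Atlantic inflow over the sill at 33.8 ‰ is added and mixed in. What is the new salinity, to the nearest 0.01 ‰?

26.61 ‰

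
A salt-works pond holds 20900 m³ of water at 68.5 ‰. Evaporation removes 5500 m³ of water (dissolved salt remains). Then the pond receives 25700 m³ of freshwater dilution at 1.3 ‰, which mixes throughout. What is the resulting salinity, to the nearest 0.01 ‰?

After evaporation: salt = 20,900×68.5 = 1,431,650; volume = 20,900 − 5,500 = 15,400 m³
After mixing: salt = 1,431,650 + 25,700×1.3 = 1,465,060; volume = 15,400 + 25,700 = 41,100 m³
S = 1,465,060 / 41,100 = 35.6462 ‰

35.65 ‰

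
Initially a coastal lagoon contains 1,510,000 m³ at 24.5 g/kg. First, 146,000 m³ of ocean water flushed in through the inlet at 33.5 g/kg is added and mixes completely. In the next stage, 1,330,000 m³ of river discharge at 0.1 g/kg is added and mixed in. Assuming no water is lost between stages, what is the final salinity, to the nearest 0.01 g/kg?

14.07 g/kg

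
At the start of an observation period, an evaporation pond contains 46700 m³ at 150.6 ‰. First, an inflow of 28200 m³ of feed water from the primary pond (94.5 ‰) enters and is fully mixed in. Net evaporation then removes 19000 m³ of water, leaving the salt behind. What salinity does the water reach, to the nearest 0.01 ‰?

173.49 ‰

After mixing: salt = 46,700×150.6 + 28,200×94.5 = 9,697,920; volume = 74,900 m³
After evaporation: salt unchanged = 9,697,920; volume = 74,900 − 19,000 = 55,900 m³
S = 9,697,920 / 55,900 = 173.4869 ‰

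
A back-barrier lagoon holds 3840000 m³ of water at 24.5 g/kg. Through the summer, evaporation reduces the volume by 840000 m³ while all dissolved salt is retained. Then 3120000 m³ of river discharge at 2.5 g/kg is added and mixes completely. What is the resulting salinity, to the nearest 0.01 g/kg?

16.65 g/kg

After evaporation: salt = 3,840,000×24.5 = 94,080,000; volume = 3,840,000 − 840,000 = 3,000,000 m³
After mixing: salt = 94,080,000 + 3,120,000×2.5 = 101,880,000; volume = 3,000,000 + 3,120,000 = 6,120,000 m³
S = 101,880,000 / 6,120,000 = 16.6471 g/kg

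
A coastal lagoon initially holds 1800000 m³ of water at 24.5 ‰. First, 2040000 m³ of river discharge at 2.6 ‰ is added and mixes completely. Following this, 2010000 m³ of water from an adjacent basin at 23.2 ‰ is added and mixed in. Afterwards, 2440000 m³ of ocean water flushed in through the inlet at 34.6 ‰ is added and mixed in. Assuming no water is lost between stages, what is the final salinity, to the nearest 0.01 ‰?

21.77 ‰

Salt balance:
Initial salt = 1,800,000×24.5 = 44,100,000
After stage 1: salt = 44,100,000 + 2,040,000×2.6 = 49,404,000; volume = 3,840,000 m³; S = 12.866 ‰
After stage 2: salt = 49,404,000 + 2,010,000×23.2 = 96,036,000; volume = 5,850,000 m³; S = 16.416 ‰
After stage 3: salt = 96,036,000 + 2,440,000×34.6 = 180,460,000; volume = 8,290,000 m³
S = 180,460,000 / 8,290,000 = 21.7684 ‰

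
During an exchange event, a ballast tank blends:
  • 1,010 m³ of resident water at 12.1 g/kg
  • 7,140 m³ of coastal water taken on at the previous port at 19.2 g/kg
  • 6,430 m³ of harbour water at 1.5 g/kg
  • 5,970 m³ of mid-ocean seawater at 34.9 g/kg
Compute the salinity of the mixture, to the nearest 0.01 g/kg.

17.87 g/kg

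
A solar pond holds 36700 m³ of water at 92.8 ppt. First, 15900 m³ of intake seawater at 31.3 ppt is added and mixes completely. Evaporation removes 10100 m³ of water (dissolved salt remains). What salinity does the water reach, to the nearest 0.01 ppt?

91.85 ppt

After mixing: salt = 36,700×92.8 + 15,900×31.3 = 3,903,430; volume = 52,600 m³
After evaporation: salt unchanged = 3,903,430; volume = 52,600 − 10,100 = 42,500 m³
S = 3,903,430 / 42,500 = 91.8454 ppt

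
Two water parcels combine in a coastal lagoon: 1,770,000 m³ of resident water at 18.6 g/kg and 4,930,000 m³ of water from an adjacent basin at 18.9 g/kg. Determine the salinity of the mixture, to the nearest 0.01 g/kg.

18.82 g/kg

By conservation of dissolved salt,
salt = 1,770,000×18.6 + 4,930,000×18.9 = 32,922,000 + 93,177,000 = 126,099,000
volume = 1,770,000 + 4,930,000 = 6,700,000 m³
S = 126,099,000 / 6,700,000 = 18.8207 g/kg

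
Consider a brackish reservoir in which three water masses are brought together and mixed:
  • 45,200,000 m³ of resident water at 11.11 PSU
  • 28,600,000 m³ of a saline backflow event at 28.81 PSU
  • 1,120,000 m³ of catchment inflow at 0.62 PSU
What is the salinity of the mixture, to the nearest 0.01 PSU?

Conserving salt mass:
salt = 45,200,000×11.11 + 28,600,000×28.81 + 1,120,000×0.62 = 502,172,000 + 823,966,000 + 694,400 = 1,326,832,400
volume = 45,200,000 + 28,600,000 + 1,120,000 = 74,920,000 m³
S = 1,326,832,400 / 74,920,000 = 17.71 PSU

17.71 PSU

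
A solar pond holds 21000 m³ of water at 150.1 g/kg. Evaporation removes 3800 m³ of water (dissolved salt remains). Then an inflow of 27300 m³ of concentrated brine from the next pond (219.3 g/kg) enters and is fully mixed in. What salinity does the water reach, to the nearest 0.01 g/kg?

After evaporation: salt = 21,000×150.1 = 3,152,100; volume = 21,000 − 3,800 = 17,200 m³
After mixing: salt = 3,152,100 + 27,300×219.3 = 9,138,990; volume = 17,200 + 27,300 = 44,500 m³
S = 9,138,990 / 44,500 = 205.3706 g/kg

205.37 g/kg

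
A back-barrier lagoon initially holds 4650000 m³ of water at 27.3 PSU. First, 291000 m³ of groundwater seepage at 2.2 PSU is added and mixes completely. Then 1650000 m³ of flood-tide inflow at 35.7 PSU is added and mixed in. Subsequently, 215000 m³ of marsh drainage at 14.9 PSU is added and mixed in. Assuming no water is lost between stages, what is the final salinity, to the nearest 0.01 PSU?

27.87 PSU

Total salt / total volume:
Initial salt = 4,650,000×27.3 = 126,945,000
After stage 1: salt = 126,945,000 + 291,000×2.2 = 127,585,200; volume = 4,941,000 m³; S = 25.822 PSU
After stage 2: salt = 127,585,200 + 1,650,000×35.7 = 186,490,200; volume = 6,591,000 m³; S = 28.295 PSU
After stage 3: salt = 186,490,200 + 215,000×14.9 = 189,693,700; volume = 6,806,000 m³
S = 189,693,700 / 6,806,000 = 27.8715 PSU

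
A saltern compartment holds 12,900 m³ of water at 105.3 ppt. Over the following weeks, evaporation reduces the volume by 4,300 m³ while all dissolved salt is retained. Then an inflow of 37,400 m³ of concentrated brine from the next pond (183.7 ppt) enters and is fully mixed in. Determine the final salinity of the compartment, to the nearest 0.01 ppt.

178.89 ppt

After evaporation: salt = 12,900×105.3 = 1,358,370; volume = 12,900 − 4,300 = 8,600 m³
After mixing: salt = 1,358,370 + 37,400×183.7 = 8,228,750; volume = 8,600 + 37,400 = 46,000 m³
S = 8,228,750 / 46,000 = 178.8859 ppt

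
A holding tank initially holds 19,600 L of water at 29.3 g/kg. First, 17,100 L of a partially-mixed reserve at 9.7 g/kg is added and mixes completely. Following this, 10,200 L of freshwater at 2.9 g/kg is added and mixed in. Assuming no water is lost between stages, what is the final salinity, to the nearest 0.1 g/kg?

16.4 g/kg

By conservation of dissolved salt,
Initial salt = 19,600×29.3 = 574,280
After stage 1: salt = 574,280 + 17,100×9.7 = 740,150; volume = 36,700 L; S = 20.168 g/kg
After stage 2: salt = 740,150 + 10,200×2.9 = 769,730; volume = 46,900 L
S = 769,730 / 46,900 = 16.4122 g/kg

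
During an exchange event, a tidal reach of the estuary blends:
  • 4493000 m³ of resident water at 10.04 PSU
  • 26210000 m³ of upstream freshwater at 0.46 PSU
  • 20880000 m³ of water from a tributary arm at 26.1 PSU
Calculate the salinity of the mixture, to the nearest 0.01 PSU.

Total salt / total volume:
salt = 4,493,000×10.04 + 26,210,000×0.46 + 20,880,000×26.1 = 45,109,720 + 12,056,600 + 544,968,000 = 602,134,320
volume = 4,493,000 + 26,210,000 + 20,880,000 = 51,583,000 m³
S = 602,134,320 / 51,583,000 = 11.6731 PSU

11.67 PSU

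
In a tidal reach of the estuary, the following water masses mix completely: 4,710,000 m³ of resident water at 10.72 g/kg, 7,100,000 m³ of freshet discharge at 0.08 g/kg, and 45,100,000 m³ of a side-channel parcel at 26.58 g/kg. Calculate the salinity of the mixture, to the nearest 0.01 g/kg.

Mass of salt is conserved:
salt = 4,710,000×10.72 + 7,100,000×0.08 + 45,100,000×26.58 = 50,491,200 + 568,000 + 1,198,758,000 = 1,249,817,200
volume = 4,710,000 + 7,100,000 + 45,100,000 = 56,910,000 m³
S = 1,249,817,200 / 56,910,000 = 21.9613 g/kg

21.96 g/kg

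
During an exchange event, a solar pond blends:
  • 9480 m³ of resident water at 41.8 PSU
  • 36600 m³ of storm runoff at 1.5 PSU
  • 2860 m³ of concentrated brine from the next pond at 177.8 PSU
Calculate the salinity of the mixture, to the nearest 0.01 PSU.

Mass of salt is conserved:
salt = 9,480×41.8 + 36,600×1.5 + 2,860×177.8 = 396,264 + 54,900 + 508,508 = 959,672
volume = 9,480 + 36,600 + 2,860 = 48,940 m³
S = 959,672 / 48,940 = 19.6092 PSU

19.61 PSU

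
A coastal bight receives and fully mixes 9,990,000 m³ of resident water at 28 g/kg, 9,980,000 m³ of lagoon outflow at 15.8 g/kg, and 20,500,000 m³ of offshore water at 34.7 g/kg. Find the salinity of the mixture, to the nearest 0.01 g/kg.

Salt balance:
salt = 9,990,000×28 + 9,980,000×15.8 + 20,500,000×34.7 = 279,720,000 + 157,684,000 + 711,350,000 = 1,148,754,000
volume = 9,990,000 + 9,980,000 + 20,500,000 = 40,470,000 m³
S = 1,148,754,000 / 40,470,000 = 28.3853 g/kg

28.39 g/kg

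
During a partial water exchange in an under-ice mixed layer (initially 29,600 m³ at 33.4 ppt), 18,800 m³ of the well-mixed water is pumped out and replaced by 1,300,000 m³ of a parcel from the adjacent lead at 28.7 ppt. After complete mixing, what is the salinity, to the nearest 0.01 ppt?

28.74 ppt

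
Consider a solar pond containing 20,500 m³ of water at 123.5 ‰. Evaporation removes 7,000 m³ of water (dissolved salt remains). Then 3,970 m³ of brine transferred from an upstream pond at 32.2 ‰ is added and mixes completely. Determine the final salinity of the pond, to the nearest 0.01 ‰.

152.24 ‰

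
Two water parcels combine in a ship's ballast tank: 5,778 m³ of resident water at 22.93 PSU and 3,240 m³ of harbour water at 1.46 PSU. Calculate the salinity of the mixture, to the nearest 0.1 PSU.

Mass of salt is conserved:
salt = 5,778×22.93 + 3,240×1.46 = 132,489.54 + 4,730.4 = 137,219.94
volume = 5,778 + 3,240 = 9,018 m³
S = 137,219.94 / 9,018 = 15.216 PSU

15.2 PSU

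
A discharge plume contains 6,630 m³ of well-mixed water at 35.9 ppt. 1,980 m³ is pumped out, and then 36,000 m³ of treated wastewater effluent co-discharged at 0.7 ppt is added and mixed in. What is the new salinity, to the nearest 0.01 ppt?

Remaining after removal: 4,650 m³ at 35.9 ppt (salt = 166,935)
After addition: salt = 166,935 + 36,000×0.7 = 192,135; volume = 40,650 m³
S = 192,135 / 40,650 = 4.7266 ppt

4.73 ppt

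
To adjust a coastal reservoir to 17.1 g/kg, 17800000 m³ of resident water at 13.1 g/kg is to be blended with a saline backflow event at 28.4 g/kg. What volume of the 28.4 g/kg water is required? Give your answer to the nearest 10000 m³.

Salt balance: 17,800,000×13.1 + V×28.4 = (17,800,000+V)×17.1
233,180,000 + 28.4V = 304,380,000 + 17.1V
71,200,000 = 11.3V
V = 6,300,884.96 m³

6300000 m³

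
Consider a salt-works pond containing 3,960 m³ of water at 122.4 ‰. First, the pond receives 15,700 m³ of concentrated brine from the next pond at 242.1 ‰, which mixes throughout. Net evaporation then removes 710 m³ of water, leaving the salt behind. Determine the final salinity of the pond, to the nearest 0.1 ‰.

226.2 ‰

After mixing: salt = 3,960×122.4 + 15,700×242.1 = 4,285,674; volume = 19,660 m³
After evaporation: salt unchanged = 4,285,674; volume = 19,660 − 710 = 18,950 m³
S = 4,285,674 / 18,950 = 226.1569 ‰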